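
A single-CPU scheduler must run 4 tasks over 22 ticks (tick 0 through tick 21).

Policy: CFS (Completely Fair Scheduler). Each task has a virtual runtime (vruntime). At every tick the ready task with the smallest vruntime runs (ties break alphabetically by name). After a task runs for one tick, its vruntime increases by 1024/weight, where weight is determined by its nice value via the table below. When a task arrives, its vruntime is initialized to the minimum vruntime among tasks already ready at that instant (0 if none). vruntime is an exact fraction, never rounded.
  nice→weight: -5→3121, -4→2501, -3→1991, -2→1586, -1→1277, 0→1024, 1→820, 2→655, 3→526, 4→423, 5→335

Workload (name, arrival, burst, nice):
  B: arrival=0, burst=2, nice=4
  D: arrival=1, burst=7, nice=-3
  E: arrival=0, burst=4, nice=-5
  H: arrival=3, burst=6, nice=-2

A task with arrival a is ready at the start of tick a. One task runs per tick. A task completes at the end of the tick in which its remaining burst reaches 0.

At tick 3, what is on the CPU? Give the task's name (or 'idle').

t=0: vr[B=0 E=0] → run B
t=1: vr[B=1024/423 D=0 E=0] → run D
t=2: vr[B=1024/423 D=1024/1991 E=0] → run E
t=3: vr[B=1024/423 D=1024/1991 E=1024/3121 H=1024/3121] → run E
t=4: vr[B=1024/423 D=1024/1991 E=2048/3121 H=1024/3121] → run H
t=5: vr[B=1024/423 D=1024/1991 E=2048/3121 H=2409984/2474953] → run D
t=6: vr[B=1024/423 D=2048/1991 E=2048/3121 H=2409984/2474953] → run E
t=7: vr[B=1024/423 D=2048/1991 E=3072/3121 H=2409984/2474953] → run H
t=8: vr[B=1024/423 D=2048/1991 E=3072/3121 H=4007936/2474953] → run E
t=9: vr[B=1024/423 D=2048/1991 H=4007936/2474953] → run D
t=10: vr[B=1024/423 D=3072/1991 H=4007936/2474953] → run D
t=11: vr[B=1024/423 D=4096/1991 H=4007936/2474953] → run H
t=12: vr[B=1024/423 D=4096/1991 H=5605888/2474953] → run D
t=13: vr[B=1024/423 D=5120/1991 H=5605888/2474953] → run H
t=14: vr[B=1024/423 D=5120/1991 H=7203840/2474953] → run B
t=15: vr[D=5120/1991 H=7203840/2474953] → run D
t=16: vr[D=6144/1991 H=7203840/2474953] → run H
t=17: vr[D=6144/1991 H=8801792/2474953] → run D
t=18: vr[H=8801792/2474953] → run H
t=19: (idle)
t=20: (idle)
t=21: (idle)

running at tick 3 = E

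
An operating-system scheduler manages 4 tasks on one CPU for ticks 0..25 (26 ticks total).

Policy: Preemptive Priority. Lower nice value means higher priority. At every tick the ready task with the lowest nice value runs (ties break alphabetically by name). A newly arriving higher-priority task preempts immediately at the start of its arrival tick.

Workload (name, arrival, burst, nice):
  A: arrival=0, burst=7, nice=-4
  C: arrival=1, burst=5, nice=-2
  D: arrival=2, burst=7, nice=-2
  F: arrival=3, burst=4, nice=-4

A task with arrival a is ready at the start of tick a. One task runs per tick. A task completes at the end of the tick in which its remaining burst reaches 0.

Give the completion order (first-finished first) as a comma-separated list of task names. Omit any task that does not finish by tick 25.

t=0: ready={A} → run A
t=1: ready={A,C} → run A
t=2: ready={A,C,D} → run A
t=3: ready={A,C,D,F} → run A
t=4: ready={A,C,D,F} → run A
t=5: ready={A,C,D,F} → run A
t=6: ready={A,C,D,F} → run A
t=7: ready={C,D,F} → run F
t=8: ready={C,D,F} → run F
t=9: ready={C,D,F} → run F
t=10: ready={C,D,F} → run F
t=11: ready={C,D} → run C
t=12: ready={C,D} → run C
t=13: ready={C,D} → run C
t=14: ready={C,D} → run C
t=15: ready={C,D} → run C
t=16: ready={D} → run D
t=17: ready={D} → run D
t=18: ready={D} → run D
t=19: ready={D} → run D
t=20: ready={D} → run D
t=21: ready={D} → run D
t=22: ready={D} → run D
t=23: (idle)
t=24: (idle)
t=25: (idle)

completion order = A, F, C, D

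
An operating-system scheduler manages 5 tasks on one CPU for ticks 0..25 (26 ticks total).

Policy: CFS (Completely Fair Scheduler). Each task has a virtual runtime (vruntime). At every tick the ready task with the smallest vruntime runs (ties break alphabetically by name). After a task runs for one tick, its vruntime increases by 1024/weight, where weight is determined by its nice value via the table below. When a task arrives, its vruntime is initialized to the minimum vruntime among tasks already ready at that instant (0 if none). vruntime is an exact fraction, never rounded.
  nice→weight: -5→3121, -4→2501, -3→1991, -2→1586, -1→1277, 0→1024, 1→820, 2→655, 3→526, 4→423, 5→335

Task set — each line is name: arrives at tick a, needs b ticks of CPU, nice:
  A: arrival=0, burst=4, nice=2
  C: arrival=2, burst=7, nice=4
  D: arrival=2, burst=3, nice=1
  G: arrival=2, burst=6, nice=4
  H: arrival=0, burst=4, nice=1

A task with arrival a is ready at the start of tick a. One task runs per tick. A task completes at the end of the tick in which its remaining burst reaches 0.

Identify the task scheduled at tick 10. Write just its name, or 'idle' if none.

t=0: vr[A=0 H=0] → run A
t=1: vr[A=1024/655 H=0] → run H
t=2: vr[A=1024/655 C=256/205 D=256/205 G=256/205 H=256/205] → run C
t=3: vr[A=1024/655 C=318208/86715 D=256/205 G=256/205 H=256/205] → run D
t=4: vr[A=1024/655 C=318208/86715 D=512/205 G=256/205 H=256/205] → run G
t=5: vr[A=1024/655 C=318208/86715 D=512/205 G=318208/86715 H=256/205] → run H
t=6: vr[A=1024/655 C=318208/86715 D=512/205 G=318208/86715 H=512/205] → run A
t=7: vr[A=2048/655 C=318208/86715 D=512/205 G=318208/86715 H=512/205] → run D
t=8: vr[A=2048/655 C=318208/86715 D=768/205 G=318208/86715 H=512/205] → run H
t=9: vr[A=2048/655 C=318208/86715 D=768/205 G=318208/86715 H=768/205] → run A
t=10: vr[A=3072/655 C=318208/86715 D=768/205 G=318208/86715 H=768/205] → run C
t=11: vr[A=3072/655 C=528128/86715 D=768/205 G=318208/86715 H=768/205] → run G
t=12: vr[A=3072/655 C=528128/86715 D=768/205 G=528128/86715 H=768/205] → run D
t=13: vr[A=3072/655 C=528128/86715 G=528128/86715 H=768/205] → run H
t=14: vr[A=3072/655 C=528128/86715 G=528128/86715] → run A
t=15: vr[C=528128/86715 G=528128/86715] → run C
t=16: vr[C=246016/28905 G=528128/86715] → run G
t=17: vr[C=246016/28905 G=246016/28905] → run C
t=18: vr[C=947968/86715 G=246016/28905] → run G
t=19: vr[C=947968/86715 G=947968/86715] → run C
t=20: vr[C=1157888/86715 G=947968/86715] → run G
t=21: vr[C=1157888/86715 G=1157888/86715] → run C
t=22: vr[C=455936/28905 G=1157888/86715] → run G
t=23: vr[C=455936/28905] → run C
t=24: (idle)
t=25: (idle)

running at tick 10 = C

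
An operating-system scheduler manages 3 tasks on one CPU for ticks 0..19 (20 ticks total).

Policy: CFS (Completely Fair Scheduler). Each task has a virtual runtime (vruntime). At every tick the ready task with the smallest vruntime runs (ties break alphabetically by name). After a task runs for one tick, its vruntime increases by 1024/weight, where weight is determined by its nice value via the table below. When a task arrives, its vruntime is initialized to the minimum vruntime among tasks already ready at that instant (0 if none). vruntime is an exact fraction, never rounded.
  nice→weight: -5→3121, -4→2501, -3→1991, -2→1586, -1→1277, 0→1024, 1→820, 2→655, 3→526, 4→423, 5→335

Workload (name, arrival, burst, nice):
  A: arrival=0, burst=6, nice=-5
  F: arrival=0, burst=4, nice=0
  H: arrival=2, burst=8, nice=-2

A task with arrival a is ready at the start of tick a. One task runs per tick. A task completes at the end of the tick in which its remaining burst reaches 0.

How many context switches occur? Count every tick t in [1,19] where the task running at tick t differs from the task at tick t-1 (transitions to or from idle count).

context switches = 15

t=0: vr[A=0 F=0] → run A
t=1: vr[A=1024/3121 F=0] → run F
t=2: vr[A=1024/3121 F=1 H=1024/3121] → run A
t=3: vr[A=2048/3121 F=1 H=1024/3121] → run H
t=4: vr[A=2048/3121 F=1 H=2409984/2474953] → run A
t=5: vr[A=3072/3121 F=1 H=2409984/2474953] → run H
t=6: vr[A=3072/3121 F=1 H=4007936/2474953] → run A
t=7: vr[A=4096/3121 F=1 H=4007936/2474953] → run F
t=8: vr[A=4096/3121 F=2 H=4007936/2474953] → run A
t=9: vr[A=5120/3121 F=2 H=4007936/2474953] → run H
t=10: vr[A=5120/3121 F=2 H=5605888/2474953] → run A
t=11: vr[F=2 H=5605888/2474953] → run F
t=12: vr[F=3 H=5605888/2474953] → run H
t=13: vr[F=3 H=7203840/2474953] → run H
t=14: vr[F=3 H=8801792/2474953] → run F
t=15: vr[H=8801792/2474953] → run H
t=16: vr[H=10399744/2474953] → run H
t=17: vr[H=11997696/2474953] → run H
t=18: (idle)
t=19: (idle)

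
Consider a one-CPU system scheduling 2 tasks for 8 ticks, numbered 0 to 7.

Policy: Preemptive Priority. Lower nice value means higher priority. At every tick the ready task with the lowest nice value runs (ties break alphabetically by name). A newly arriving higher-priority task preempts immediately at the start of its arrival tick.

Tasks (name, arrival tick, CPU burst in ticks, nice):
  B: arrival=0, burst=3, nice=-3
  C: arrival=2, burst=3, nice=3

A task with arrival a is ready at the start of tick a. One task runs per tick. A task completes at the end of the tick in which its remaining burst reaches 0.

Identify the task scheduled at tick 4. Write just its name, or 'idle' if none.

running at tick 4 = C

t=0: ready={B} → run B
t=1: ready={B} → run B
t=2: ready={B,C} → run B
t=3: ready={C} → run C
t=4: ready={C} → run C
t=5: ready={C} → run C
t=6: (idle)
t=7: (idle)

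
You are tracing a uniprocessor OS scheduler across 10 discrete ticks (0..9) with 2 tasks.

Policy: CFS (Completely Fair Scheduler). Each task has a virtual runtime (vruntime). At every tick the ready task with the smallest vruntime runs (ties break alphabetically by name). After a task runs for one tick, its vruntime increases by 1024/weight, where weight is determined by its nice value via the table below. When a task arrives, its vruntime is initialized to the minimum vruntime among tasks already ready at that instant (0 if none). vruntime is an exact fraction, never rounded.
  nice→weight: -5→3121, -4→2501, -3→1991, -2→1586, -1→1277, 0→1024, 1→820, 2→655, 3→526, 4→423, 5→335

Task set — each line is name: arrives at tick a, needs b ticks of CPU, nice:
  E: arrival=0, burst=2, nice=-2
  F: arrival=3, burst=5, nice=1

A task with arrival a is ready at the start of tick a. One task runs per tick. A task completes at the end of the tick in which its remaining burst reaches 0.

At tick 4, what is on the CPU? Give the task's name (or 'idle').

t=0: vr[E=0] → run E
t=1: vr[E=512/793] → run E
t=2: (idle)
t=3: vr[F=0] → run F
t=4: vr[F=256/205] → run F
t=5: vr[F=512/205] → run F
t=6: vr[F=768/205] → run F
t=7: vr[F=1024/205] → run F
t=8: (idle)
t=9: (idle)

running at tick 4 = F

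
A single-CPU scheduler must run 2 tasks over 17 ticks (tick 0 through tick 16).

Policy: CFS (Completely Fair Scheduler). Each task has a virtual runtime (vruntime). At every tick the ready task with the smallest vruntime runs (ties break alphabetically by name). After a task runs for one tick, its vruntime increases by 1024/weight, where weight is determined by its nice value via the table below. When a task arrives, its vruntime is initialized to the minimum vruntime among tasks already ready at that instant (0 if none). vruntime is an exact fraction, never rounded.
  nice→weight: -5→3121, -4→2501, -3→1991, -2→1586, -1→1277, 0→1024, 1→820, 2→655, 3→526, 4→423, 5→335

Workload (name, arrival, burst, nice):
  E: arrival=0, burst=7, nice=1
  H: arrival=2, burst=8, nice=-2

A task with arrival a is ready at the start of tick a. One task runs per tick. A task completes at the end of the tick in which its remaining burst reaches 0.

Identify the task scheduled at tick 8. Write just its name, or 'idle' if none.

running at tick 8 = E

t=0: vr[E=0] → run E
t=1: vr[E=256/205] → run E
t=2: vr[E=512/205 H=512/205] → run E
t=3: vr[E=768/205 H=512/205] → run H
t=4: vr[E=768/205 H=510976/162565] → run H
t=5: vr[E=768/205 H=615936/162565] → run E
t=6: vr[E=1024/205 H=615936/162565] → run H
t=7: vr[E=1024/205 H=720896/162565] → run H
t=8: vr[E=1024/205 H=825856/162565] → run E
t=9: vr[E=256/41 H=825856/162565] → run H
t=10: vr[E=256/41 H=930816/162565] → run H
t=11: vr[E=256/41 H=1035776/162565] → run E
t=12: vr[E=1536/205 H=1035776/162565] → run H
t=13: vr[E=1536/205 H=1140736/162565] → run H
t=14: vr[E=1536/205] → run E
t=15: (idle)
t=16: (idle)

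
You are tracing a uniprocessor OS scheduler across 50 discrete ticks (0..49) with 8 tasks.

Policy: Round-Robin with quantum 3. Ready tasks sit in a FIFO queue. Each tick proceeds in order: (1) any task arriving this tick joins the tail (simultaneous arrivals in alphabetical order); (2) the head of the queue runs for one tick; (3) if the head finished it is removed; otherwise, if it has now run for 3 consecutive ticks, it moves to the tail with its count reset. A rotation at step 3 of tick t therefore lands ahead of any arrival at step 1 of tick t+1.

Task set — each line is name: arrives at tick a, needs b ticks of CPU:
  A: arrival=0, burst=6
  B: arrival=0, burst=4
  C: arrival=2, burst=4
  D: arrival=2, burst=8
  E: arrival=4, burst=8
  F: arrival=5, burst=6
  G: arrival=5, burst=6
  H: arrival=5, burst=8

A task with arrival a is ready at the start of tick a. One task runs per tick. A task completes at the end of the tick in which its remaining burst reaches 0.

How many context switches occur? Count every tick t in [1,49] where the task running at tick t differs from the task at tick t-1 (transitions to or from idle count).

t=0: queue=[A,B] q_used=0 → run A
t=1: queue=[A,B] q_used=1 → run A
t=2: queue=[A,B,C,D] q_used=2 → run A
t=3: queue=[B,C,D,A] q_used=0 → run B
t=4: queue=[B,C,D,A,E] q_used=1 → run B
t=5: queue=[B,C,D,A,E,F,G,H] q_used=2 → run B
t=6: queue=[C,D,A,E,F,G,H,B] q_used=0 → run C
t=7: queue=[C,D,A,E,F,G,H,B] q_used=1 → run C
t=8: queue=[C,D,A,E,F,G,H,B] q_used=2 → run C
t=9: queue=[D,A,E,F,G,H,B,C] q_used=0 → run D
t=10: queue=[D,A,E,F,G,H,B,C] q_used=1 → run D
t=11: queue=[D,A,E,F,G,H,B,C] q_used=2 → run D
t=12: queue=[A,E,F,G,H,B,C,D] q_used=0 → run A
t=13: queue=[A,E,F,G,H,B,C,D] q_used=1 → run A
t=14: queue=[A,E,F,G,H,B,C,D] q_used=2 → run A
t=15: queue=[E,F,G,H,B,C,D] q_used=0 → run E
t=16: queue=[E,F,G,H,B,C,D] q_used=1 → run E
t=17: queue=[E,F,G,H,B,C,D] q_used=2 → run E
t=18: queue=[F,G,H,B,C,D,E] q_used=0 → run F
t=19: queue=[F,G,H,B,C,D,E] q_used=1 → run F
t=20: queue=[F,G,H,B,C,D,E] q_used=2 → run F
t=21: queue=[G,H,B,C,D,E,F] q_used=0 → run G
t=22: queue=[G,H,B,C,D,E,F] q_used=1 → run G
t=23: queue=[G,H,B,C,D,E,F] q_used=2 → run G
t=24: queue=[H,B,C,D,E,F,G] q_used=0 → run H
t=25: queue=[H,B,C,D,E,F,G] q_used=1 → run H
t=26: queue=[H,B,C,D,E,F,G] q_used=2 → run H
t=27: queue=[B,C,D,E,F,G,H] q_used=0 → run B
t=28: queue=[C,D,E,F,G,H] q_used=0 → run C
t=29: queue=[D,E,F,G,H] q_used=0 → run D
t=30: queue=[D,E,F,G,H] q_used=1 → run D
t=31: queue=[D,E,F,G,H] q_used=2 → run D
t=32: queue=[E,F,G,H,D] q_used=0 → run E
t=33: queue=[E,F,G,H,D] q_used=1 → run E
t=34: queue=[E,F,G,H,D] q_used=2 → run E
t=35: queue=[F,G,H,D,E] q_used=0 → run F
t=36: queue=[F,G,H,D,E] q_used=1 → run F
t=37: queue=[F,G,H,D,E] q_used=2 → run F
t=38: queue=[G,H,D,E] q_used=0 → run G
t=39: queue=[G,H,D,E] q_used=1 → run G
t=40: queue=[G,H,D,E] q_used=2 → run G
t=41: queue=[H,D,E] q_used=0 → run H
t=42: queue=[H,D,E] q_used=1 → run H
t=43: queue=[H,D,E] q_used=2 → run H
t=44: queue=[D,E,H] q_used=0 → run D
t=45: queue=[D,E,H] q_used=1 → run D
t=46: queue=[E,H] q_used=0 → run E
t=47: queue=[E,H] q_used=1 → run E
t=48: queue=[H] q_used=0 → run H
t=49: queue=[H] q_used=1 → run H

context switches = 18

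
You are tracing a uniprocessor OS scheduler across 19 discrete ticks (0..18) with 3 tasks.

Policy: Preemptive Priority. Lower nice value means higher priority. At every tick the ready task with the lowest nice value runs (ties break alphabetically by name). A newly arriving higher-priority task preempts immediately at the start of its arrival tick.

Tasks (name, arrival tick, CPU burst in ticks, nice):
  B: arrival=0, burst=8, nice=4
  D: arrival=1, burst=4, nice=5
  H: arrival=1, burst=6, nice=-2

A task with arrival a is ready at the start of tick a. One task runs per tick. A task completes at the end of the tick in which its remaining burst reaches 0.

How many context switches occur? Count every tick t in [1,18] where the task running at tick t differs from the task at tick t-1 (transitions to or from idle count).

context switches = 4

t=0: ready={B} → run B
t=1: ready={B,D,H} → run H
t=2: ready={B,D,H} → run H
t=3: ready={B,D,H} → run H
t=4: ready={B,D,H} → run H
t=5: ready={B,D,H} → run H
t=6: ready={B,D,H} → run H
t=7: ready={B,D} → run B
t=8: ready={B,D} → run B
t=9: ready={B,D} → run B
t=10: ready={B,D} → run B
t=11: ready={B,D} → run B
t=12: ready={B,D} → run B
t=13: ready={B,D} → run B
t=14: ready={D} → run D
t=15: ready={D} → run D
t=16: ready={D} → run D
t=17: ready={D} → run D
t=18: (idle)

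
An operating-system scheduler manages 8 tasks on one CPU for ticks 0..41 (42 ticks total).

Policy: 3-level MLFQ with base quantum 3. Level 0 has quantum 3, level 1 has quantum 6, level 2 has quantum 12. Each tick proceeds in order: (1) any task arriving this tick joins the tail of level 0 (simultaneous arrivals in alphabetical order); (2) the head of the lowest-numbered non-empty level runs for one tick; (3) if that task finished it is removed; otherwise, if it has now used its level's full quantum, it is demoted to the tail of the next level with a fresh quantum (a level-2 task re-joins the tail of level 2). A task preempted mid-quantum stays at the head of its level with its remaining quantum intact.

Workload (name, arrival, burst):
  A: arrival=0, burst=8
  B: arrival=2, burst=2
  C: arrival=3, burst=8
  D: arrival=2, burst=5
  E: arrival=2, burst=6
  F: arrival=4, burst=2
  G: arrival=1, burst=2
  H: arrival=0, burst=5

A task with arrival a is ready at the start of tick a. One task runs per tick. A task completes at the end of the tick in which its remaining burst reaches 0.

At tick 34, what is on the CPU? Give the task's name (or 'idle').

running at tick 34 = C

t=0: L0/L1/L2 = AH/-/- → run A
t=1: L0/L1/L2 = AHG/-/- → run A
t=2: L0/L1/L2 = AHGBDE/-/- → run A
t=3: L0/L1/L2 = HGBDEC/A/- → run H
t=4: L0/L1/L2 = HGBDECF/A/- → run H
t=5: L0/L1/L2 = HGBDECF/A/- → run H
t=6: L0/L1/L2 = GBDECF/AH/- → run G
t=7: L0/L1/L2 = GBDECF/AH/- → run G
t=8: L0/L1/L2 = BDECF/AH/- → run B
t=9: L0/L1/L2 = BDECF/AH/- → run B
t=10: L0/L1/L2 = DECF/AH/- → run D
t=11: L0/L1/L2 = DECF/AH/- → run D
t=12: L0/L1/L2 = DECF/AH/- → run D
t=13: L0/L1/L2 = ECF/AHD/- → run E
t=14: L0/L1/L2 = ECF/AHD/- → run E
t=15: L0/L1/L2 = ECF/AHD/- → run E
t=16: L0/L1/L2 = CF/AHDE/- → run C
t=17: L0/L1/L2 = CF/AHDE/- → run C
t=18: L0/L1/L2 = CF/AHDE/- → run C
t=19: L0/L1/L2 = F/AHDEC/- → run F
t=20: L0/L1/L2 = F/AHDEC/- → run F
t=21: L0/L1/L2 = -/AHDEC/- → run A
t=22: L0/L1/L2 = -/AHDEC/- → run A
t=23: L0/L1/L2 = -/AHDEC/- → run A
t=24: L0/L1/L2 = -/AHDEC/- → run A
t=25: L0/L1/L2 = -/AHDEC/- → run A
t=26: L0/L1/L2 = -/HDEC/- → run H
t=27: L0/L1/L2 = -/HDEC/- → run H
t=28: L0/L1/L2 = -/DEC/- → run D
t=29: L0/L1/L2 = -/DEC/- → run D
t=30: L0/L1/L2 = -/EC/- → run E
t=31: L0/L1/L2 = -/EC/- → run E
t=32: L0/L1/L2 = -/EC/- → run E
t=33: L0/L1/L2 = -/C/- → run C
t=34: L0/L1/L2 = -/C/- → run C
t=35: L0/L1/L2 = -/C/- → run C
t=36: L0/L1/L2 = -/C/- → run C
t=37: L0/L1/L2 = -/C/- → run C
t=38: (idle)
t=39: (idle)
t=40: (idle)
t=41: (idle)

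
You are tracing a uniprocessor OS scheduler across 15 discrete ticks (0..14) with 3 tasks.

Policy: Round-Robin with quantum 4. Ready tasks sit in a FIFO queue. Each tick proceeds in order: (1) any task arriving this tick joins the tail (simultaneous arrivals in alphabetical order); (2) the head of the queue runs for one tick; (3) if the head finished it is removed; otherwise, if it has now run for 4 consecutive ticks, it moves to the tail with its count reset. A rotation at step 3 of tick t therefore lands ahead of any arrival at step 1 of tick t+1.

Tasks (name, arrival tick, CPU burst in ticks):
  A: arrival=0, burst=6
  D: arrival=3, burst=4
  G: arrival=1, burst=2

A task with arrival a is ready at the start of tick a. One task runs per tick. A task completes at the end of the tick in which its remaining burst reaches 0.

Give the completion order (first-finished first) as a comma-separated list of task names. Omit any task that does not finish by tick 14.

completion order = G, D, A

t=0: queue=[A] q_used=0 → run A
t=1: queue=[A,G] q_used=1 → run A
t=2: queue=[A,G] q_used=2 → run A
t=3: queue=[A,G,D] q_used=3 → run A
t=4: queue=[G,D,A] q_used=0 → run G
t=5: queue=[G,D,A] q_used=1 → run G
t=6: queue=[D,A] q_used=0 → run D
t=7: queue=[D,A] q_used=1 → run D
t=8: queue=[D,A] q_used=2 → run D
t=9: queue=[D,A] q_used=3 → run D
t=10: queue=[A] q_used=0 → run A
t=11: queue=[A] q_used=1 → run A
t=12: (idle)
t=13: (idle)
t=14: (idle)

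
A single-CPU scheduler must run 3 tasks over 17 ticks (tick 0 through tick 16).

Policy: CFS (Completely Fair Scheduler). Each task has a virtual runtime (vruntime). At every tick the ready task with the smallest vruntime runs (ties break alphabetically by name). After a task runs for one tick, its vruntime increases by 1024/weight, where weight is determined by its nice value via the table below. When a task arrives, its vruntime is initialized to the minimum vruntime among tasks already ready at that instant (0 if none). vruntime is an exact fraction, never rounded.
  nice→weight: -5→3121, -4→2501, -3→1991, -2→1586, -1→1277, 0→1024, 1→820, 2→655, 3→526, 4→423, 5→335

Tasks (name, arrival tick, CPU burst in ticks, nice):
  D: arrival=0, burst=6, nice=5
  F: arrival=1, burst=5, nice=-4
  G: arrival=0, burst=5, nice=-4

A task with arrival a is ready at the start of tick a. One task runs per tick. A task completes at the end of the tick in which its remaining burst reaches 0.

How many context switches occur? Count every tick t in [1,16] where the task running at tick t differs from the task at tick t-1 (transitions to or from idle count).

t=0: vr[D=0 G=0] → run D
t=1: vr[D=1024/335 F=0 G=0] → run F
t=2: vr[D=1024/335 F=1024/2501 G=0] → run G
t=3: vr[D=1024/335 F=1024/2501 G=1024/2501] → run F
t=4: vr[D=1024/335 F=2048/2501 G=1024/2501] → run G
t=5: vr[D=1024/335 F=2048/2501 G=2048/2501] → run F
t=6: vr[D=1024/335 F=3072/2501 G=2048/2501] → run G
t=7: vr[D=1024/335 F=3072/2501 G=3072/2501] → run F
t=8: vr[D=1024/335 F=4096/2501 G=3072/2501] → run G
t=9: vr[D=1024/335 F=4096/2501 G=4096/2501] → run F
t=10: vr[D=1024/335 G=4096/2501] → run G
t=11: vr[D=1024/335] → run D
t=12: vr[D=2048/335] → run D
t=13: vr[D=3072/335] → run D
t=14: vr[D=4096/335] → run D
t=15: vr[D=1024/67] → run D
t=16: (idle)

context switches = 12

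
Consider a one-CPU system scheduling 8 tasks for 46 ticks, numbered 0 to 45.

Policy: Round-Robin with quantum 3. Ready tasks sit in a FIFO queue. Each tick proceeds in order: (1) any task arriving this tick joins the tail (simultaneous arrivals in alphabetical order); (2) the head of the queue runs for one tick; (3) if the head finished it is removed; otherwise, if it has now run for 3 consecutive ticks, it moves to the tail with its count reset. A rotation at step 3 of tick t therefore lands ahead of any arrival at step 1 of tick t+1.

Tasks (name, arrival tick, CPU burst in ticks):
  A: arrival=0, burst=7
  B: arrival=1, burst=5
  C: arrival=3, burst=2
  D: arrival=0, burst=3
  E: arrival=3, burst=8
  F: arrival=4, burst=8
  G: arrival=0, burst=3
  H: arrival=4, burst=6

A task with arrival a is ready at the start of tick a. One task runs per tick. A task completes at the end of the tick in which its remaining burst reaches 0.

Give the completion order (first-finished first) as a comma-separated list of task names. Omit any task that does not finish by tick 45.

t=0: queue=[A,D,G] q_used=0 → run A
t=1: queue=[A,D,G,B] q_used=1 → run A
t=2: queue=[A,D,G,B] q_used=2 → run A
t=3: queue=[D,G,B,A,C,E] q_used=0 → run D
t=4: queue=[D,G,B,A,C,E,F,H] q_used=1 → run D
t=5: queue=[D,G,B,A,C,E,F,H] q_used=2 → run D
t=6: queue=[G,B,A,C,E,F,H] q_used=0 → run G
t=7: queue=[G,B,A,C,E,F,H] q_used=1 → run G
t=8: queue=[G,B,A,C,E,F,H] q_used=2 → run G
t=9: queue=[B,A,C,E,F,H] q_used=0 → run B
t=10: queue=[B,A,C,E,F,H] q_used=1 → run B
t=11: queue=[B,A,C,E,F,H] q_used=2 → run B
t=12: queue=[A,C,E,F,H,B] q_used=0 → run A
t=13: queue=[A,C,E,F,H,B] q_used=1 → run A
t=14: queue=[A,C,E,F,H,B] q_used=2 → run A
t=15: queue=[C,E,F,H,B,A] q_used=0 → run C
t=16: queue=[C,E,F,H,B,A] q_used=1 → run C
t=17: queue=[E,F,H,B,A] q_used=0 → run E
t=18: queue=[E,F,H,B,A] q_used=1 → run E
t=19: queue=[E,F,H,B,A] q_used=2 → run E
t=20: queue=[F,H,B,A,E] q_used=0 → run F
t=21: queue=[F,H,B,A,E] q_used=1 → run F
t=22: queue=[F,H,B,A,E] q_used=2 → run F
t=23: queue=[H,B,A,E,F] q_used=0 → run H
t=24: queue=[H,B,A,E,F] q_used=1 → run H
t=25: queue=[H,B,A,E,F] q_used=2 → run H
t=26: queue=[B,A,E,F,H] q_used=0 → run B
t=27: queue=[B,A,E,F,H] q_used=1 → run B
t=28: queue=[A,E,F,H] q_used=0 → run A
t=29: queue=[E,F,H] q_used=0 → run E
t=30: queue=[E,F,H] q_used=1 → run E
t=31: queue=[E,F,H] q_used=2 → run E
t=32: queue=[F,H,E] q_used=0 → run F
t=33: queue=[F,H,E] q_used=1 → run F
t=34: queue=[F,H,E] q_used=2 → run F
t=35: queue=[H,E,F] q_used=0 → run H
t=36: queue=[H,E,F] q_used=1 → run H
t=37: queue=[H,E,F] q_used=2 → run H
t=38: queue=[E,F] q_used=0 → run E
t=39: queue=[E,F] q_used=1 → run E
t=40: queue=[F] q_used=0 → run F
t=41: queue=[F] q_used=1 → run F
t=42: (idle)
t=43: (idle)
t=44: (idle)
t=45: (idle)

completion order = D, G, C, B, A, H, E, F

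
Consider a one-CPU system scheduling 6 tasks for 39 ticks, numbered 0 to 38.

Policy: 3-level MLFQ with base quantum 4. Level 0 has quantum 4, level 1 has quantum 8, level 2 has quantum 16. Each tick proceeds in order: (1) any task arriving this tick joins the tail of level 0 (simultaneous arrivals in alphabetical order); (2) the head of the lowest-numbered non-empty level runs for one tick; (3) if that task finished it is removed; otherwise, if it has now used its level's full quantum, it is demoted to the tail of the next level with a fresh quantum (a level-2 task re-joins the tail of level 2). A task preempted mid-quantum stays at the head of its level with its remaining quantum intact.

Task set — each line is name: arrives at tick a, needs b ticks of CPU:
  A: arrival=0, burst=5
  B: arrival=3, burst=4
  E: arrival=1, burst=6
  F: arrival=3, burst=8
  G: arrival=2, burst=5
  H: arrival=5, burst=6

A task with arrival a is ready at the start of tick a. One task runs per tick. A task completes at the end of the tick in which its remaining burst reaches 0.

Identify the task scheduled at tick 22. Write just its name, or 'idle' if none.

running at tick 22 = H

t=0: L0/L1/L2 = A/-/- → run A
t=1: L0/L1/L2 = AE/-/- → run A
t=2: L0/L1/L2 = AEG/-/- → run A
t=3: L0/L1/L2 = AEGBF/-/- → run A
t=4: L0/L1/L2 = EGBF/A/- → run E
t=5: L0/L1/L2 = EGBFH/A/- → run E
t=6: L0/L1/L2 = EGBFH/A/- → run E
t=7: L0/L1/L2 = EGBFH/A/- → run E
t=8: L0/L1/L2 = GBFH/AE/- → run G
t=9: L0/L1/L2 = GBFH/AE/- → run G
t=10: L0/L1/L2 = GBFH/AE/- → run G
t=11: L0/L1/L2 = GBFH/AE/- → run G
t=12: L0/L1/L2 = BFH/AEG/- → run B
t=13: L0/L1/L2 = BFH/AEG/- → run B
t=14: L0/L1/L2 = BFH/AEG/- → run B
t=15: L0/L1/L2 = BFH/AEG/- → run B
t=16: L0/L1/L2 = FH/AEG/- → run F
t=17: L0/L1/L2 = FH/AEG/- → run F
t=18: L0/L1/L2 = FH/AEG/- → run F
t=19: L0/L1/L2 = FH/AEG/- → run F
t=20: L0/L1/L2 = H/AEGF/- → run H
t=21: L0/L1/L2 = H/AEGF/- → run H
t=22: L0/L1/L2 = H/AEGF/- → run H
t=23: L0/L1/L2 = H/AEGF/- → run H
t=24: L0/L1/L2 = -/AEGFH/- → run A
t=25: L0/L1/L2 = -/EGFH/- → run E
t=26: L0/L1/L2 = -/EGFH/- → run E
t=27: L0/L1/L2 = -/GFH/- → run G
t=28: L0/L1/L2 = -/FH/- → run F
t=29: L0/L1/L2 = -/FH/- → run F
t=30: L0/L1/L2 = -/FH/- → run F
t=31: L0/L1/L2 = -/FH/- → run F
t=32: L0/L1/L2 = -/H/- → run H
t=33: L0/L1/L2 = -/H/- → run H
t=34: (idle)
t=35: (idle)
t=36: (idle)
t=37: (idle)
t=38: (idle)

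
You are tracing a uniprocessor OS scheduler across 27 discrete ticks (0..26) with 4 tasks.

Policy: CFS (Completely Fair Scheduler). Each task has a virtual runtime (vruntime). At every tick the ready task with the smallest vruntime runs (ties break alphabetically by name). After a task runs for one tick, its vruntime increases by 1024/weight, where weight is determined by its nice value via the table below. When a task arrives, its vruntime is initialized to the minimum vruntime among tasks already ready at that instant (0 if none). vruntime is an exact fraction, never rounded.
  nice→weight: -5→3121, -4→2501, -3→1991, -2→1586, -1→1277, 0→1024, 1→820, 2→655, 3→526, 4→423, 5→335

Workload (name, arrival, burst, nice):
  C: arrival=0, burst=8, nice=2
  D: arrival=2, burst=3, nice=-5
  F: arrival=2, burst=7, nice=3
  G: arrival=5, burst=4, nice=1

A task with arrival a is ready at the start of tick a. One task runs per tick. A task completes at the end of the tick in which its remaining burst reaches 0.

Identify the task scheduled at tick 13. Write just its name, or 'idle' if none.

t=0: vr[C=0] → run C
t=1: vr[C=1024/655] → run C
t=2: vr[C=2048/655 D=2048/655 F=2048/655] → run C
t=3: vr[C=3072/655 D=2048/655 F=2048/655] → run D
t=4: vr[C=3072/655 D=7062528/2044255 F=2048/655] → run F
t=5: vr[C=3072/655 D=7062528/2044255 F=873984/172265 G=7062528/2044255] → run D
t=6: vr[C=3072/655 D=7733248/2044255 F=873984/172265 G=7062528/2044255] → run G
t=7: vr[C=3072/655 D=7733248/2044255 F=873984/172265 G=394229504/83814455] → run D
t=8: vr[C=3072/655 F=873984/172265 G=394229504/83814455] → run C
t=9: vr[C=4096/655 F=873984/172265 G=394229504/83814455] → run G
t=10: vr[C=4096/655 F=873984/172265 G=99779072/16762891] → run F
t=11: vr[C=4096/655 F=1209344/172265 G=99779072/16762891] → run G
t=12: vr[C=4096/655 F=1209344/172265 G=603561216/83814455] → run C
t=13: vr[C=1024/131 F=1209344/172265 G=603561216/83814455] → run F
t=14: vr[C=1024/131 F=1544704/172265 G=603561216/83814455] → run G
t=15: vr[C=1024/131 F=1544704/172265] → run C
t=16: vr[C=6144/655 F=1544704/172265] → run F
t=17: vr[C=6144/655 F=1880064/172265] → run C
t=18: vr[C=7168/655 F=1880064/172265] → run F
t=19: vr[C=7168/655 F=2215424/172265] → run C
t=20: vr[F=2215424/172265] → run F
t=21: vr[F=2550784/172265] → run F
t=22: (idle)
t=23: (idle)
t=24: (idle)
t=25: (idle)
t=26: (idle)

running at tick 13 = F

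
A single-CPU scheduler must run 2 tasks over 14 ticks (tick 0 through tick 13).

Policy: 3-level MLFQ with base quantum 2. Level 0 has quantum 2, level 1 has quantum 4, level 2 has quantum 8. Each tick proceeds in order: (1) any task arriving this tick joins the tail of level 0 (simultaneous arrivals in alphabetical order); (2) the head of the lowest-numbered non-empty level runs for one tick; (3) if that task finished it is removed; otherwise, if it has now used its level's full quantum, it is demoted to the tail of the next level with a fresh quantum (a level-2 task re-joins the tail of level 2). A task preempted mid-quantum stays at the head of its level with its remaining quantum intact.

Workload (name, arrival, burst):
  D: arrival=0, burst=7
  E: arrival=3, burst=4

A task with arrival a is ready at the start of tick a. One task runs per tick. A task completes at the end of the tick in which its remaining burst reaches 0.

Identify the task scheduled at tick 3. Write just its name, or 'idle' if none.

running at tick 3 = E

t=0: L0/L1/L2 = D/-/- → run D
t=1: L0/L1/L2 = D/-/- → run D
t=2: L0/L1/L2 = -/D/- → run D
t=3: L0/L1/L2 = E/D/- → run E
t=4: L0/L1/L2 = E/D/- → run E
t=5: L0/L1/L2 = -/DE/- → run D
t=6: L0/L1/L2 = -/DE/- → run D
t=7: L0/L1/L2 = -/DE/- → run D
t=8: L0/L1/L2 = -/E/D → run E
t=9: L0/L1/L2 = -/E/D → run E
t=10: L0/L1/L2 = -/-/D → run D
t=11: (idle)
t=12: (idle)
t=13: (idle)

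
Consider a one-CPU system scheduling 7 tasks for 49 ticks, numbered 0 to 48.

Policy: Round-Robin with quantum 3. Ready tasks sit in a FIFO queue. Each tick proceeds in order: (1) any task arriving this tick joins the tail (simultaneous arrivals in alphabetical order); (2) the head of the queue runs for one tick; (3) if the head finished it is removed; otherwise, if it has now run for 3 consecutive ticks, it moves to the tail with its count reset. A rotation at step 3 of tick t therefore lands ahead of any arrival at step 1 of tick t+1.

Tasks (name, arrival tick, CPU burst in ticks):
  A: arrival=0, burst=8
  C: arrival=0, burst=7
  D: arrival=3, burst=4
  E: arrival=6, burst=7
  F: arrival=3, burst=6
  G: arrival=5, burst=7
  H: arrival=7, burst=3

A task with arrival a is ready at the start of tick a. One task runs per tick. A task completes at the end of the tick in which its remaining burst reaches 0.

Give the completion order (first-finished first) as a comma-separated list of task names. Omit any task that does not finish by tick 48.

completion order = H, A, D, F, C, G, E

t=0: queue=[A,C] q_used=0 → run A
t=1: queue=[A,C] q_used=1 → run A
t=2: queue=[A,C] q_used=2 → run A
t=3: queue=[C,A,D,F] q_used=0 → run C
t=4: queue=[C,A,D,F] q_used=1 → run C
t=5: queue=[C,A,D,F,G] q_used=2 → run C
t=6: queue=[A,D,F,G,C,E] q_used=0 → run A
t=7: queue=[A,D,F,G,C,E,H] q_used=1 → run A
t=8: queue=[A,D,F,G,C,E,H] q_used=2 → run A
t=9: queue=[D,F,G,C,E,H,A] q_used=0 → run D
t=10: queue=[D,F,G,C,E,H,A] q_used=1 → run D
t=11: queue=[D,F,G,C,E,H,A] q_used=2 → run D
t=12: queue=[F,G,C,E,H,A,D] q_used=0 → run F
t=13: queue=[F,G,C,E,H,A,D] q_used=1 → run F
t=14: queue=[F,G,C,E,H,A,D] q_used=2 → run F
t=15: queue=[G,C,E,H,A,D,F] q_used=0 → run G
t=16: queue=[G,C,E,H,A,D,F] q_used=1 → run G
t=17: queue=[G,C,E,H,A,D,F] q_used=2 → run G
t=18: queue=[C,E,H,A,D,F,G] q_used=0 → run C
t=19: queue=[C,E,H,A,D,F,G] q_used=1 → run C
t=20: queue=[C,E,H,A,D,F,G] q_used=2 → run C
t=21: queue=[E,H,A,D,F,G,C] q_used=0 → run E
t=22: queue=[E,H,A,D,F,G,C] q_used=1 → run E
t=23: queue=[E,H,A,D,F,G,C] q_used=2 → run E
t=24: queue=[H,A,D,F,G,C,E] q_used=0 → run H
t=25: queue=[H,A,D,F,G,C,E] q_used=1 → run H
t=26: queue=[H,A,D,F,G,C,E] q_used=2 → run H
t=27: queue=[A,D,F,G,C,E] q_used=0 → run A
t=28: queue=[A,D,F,G,C,E] q_used=1 → run A
t=29: queue=[D,F,G,C,E] q_used=0 → run D
t=30: queue=[F,G,C,E] q_used=0 → run F
t=31: queue=[F,G,C,E] q_used=1 → run F
t=32: queue=[F,G,C,E] q_used=2 → run F
t=33: queue=[G,C,E] q_used=0 → run G
t=34: queue=[G,C,E] q_used=1 → run G
t=35: queue=[G,C,E] q_used=2 → run G
t=36: queue=[C,E,G] q_used=0 → run C
t=37: queue=[E,G] q_used=0 → run E
t=38: queue=[E,G] q_used=1 → run E
t=39: queue=[E,G] q_used=2 → run E
t=40: queue=[G,E] q_used=0 → run G
t=41: queue=[E] q_used=0 → run E
t=42: (idle)
t=43: (idle)
t=44: (idle)
t=45: (idle)
t=46: (idle)
t=47: (idle)
t=48: (idle)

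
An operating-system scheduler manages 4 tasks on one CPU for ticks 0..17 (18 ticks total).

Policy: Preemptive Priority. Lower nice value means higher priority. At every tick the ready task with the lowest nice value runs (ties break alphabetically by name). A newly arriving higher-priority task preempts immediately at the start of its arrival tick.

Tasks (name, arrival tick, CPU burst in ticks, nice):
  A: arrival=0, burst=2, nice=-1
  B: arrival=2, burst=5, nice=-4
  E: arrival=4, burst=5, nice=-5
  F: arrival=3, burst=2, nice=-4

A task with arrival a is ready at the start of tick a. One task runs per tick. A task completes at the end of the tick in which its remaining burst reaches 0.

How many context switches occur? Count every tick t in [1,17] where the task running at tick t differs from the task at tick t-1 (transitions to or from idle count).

t=0: ready={A} → run A
t=1: ready={A} → run A
t=2: ready={B} → run B
t=3: ready={B,F} → run B
t=4: ready={B,E,F} → run E
t=5: ready={B,E,F} → run E
t=6: ready={B,E,F} → run E
t=7: ready={B,E,F} → run E
t=8: ready={B,E,F} → run E
t=9: ready={B,F} → run B
t=10: ready={B,F} → run B
t=11: ready={B,F} → run B
t=12: ready={F} → run F
t=13: ready={F} → run F
t=14: (idle)
t=15: (idle)
t=16: (idle)
t=17: (idle)

context switches = 5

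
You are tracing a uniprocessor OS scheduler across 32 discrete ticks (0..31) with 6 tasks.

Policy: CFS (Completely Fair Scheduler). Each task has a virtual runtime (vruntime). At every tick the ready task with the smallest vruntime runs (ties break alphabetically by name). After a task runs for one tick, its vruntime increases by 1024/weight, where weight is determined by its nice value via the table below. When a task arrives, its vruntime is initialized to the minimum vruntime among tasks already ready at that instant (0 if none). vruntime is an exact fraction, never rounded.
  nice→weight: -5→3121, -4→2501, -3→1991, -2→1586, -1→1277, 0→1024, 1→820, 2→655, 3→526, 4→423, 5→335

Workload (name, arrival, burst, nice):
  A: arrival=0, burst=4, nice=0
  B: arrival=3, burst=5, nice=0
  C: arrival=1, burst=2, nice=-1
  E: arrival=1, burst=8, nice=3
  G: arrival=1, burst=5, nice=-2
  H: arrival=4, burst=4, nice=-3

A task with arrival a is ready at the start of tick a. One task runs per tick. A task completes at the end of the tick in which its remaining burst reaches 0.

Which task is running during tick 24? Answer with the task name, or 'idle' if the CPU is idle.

t=0: vr[A=0] → run A
t=1: vr[A=1 C=1 E=1 G=1] → run A
t=2: vr[A=2 C=1 E=1 G=1] → run C
t=3: vr[A=2 B=1 C=2301/1277 E=1 G=1] → run B
t=4: vr[A=2 B=2 C=2301/1277 E=1 G=1 H=1] → run E
t=5: vr[A=2 B=2 C=2301/1277 E=775/263 G=1 H=1] → run G
t=6: vr[A=2 B=2 C=2301/1277 E=775/263 G=1305/793 H=1] → run H
t=7: vr[A=2 B=2 C=2301/1277 E=775/263 G=1305/793 H=3015/1991] → run H
t=8: vr[A=2 B=2 C=2301/1277 E=775/263 G=1305/793 H=4039/1991] → run G
t=9: vr[A=2 B=2 C=2301/1277 E=775/263 G=1817/793 H=4039/1991] → run C
t=10: vr[A=2 B=2 E=775/263 G=1817/793 H=4039/1991] → run A
t=11: vr[A=3 B=2 E=775/263 G=1817/793 H=4039/1991] → run B
t=12: vr[A=3 B=3 E=775/263 G=1817/793 H=4039/1991] → run H
t=13: vr[A=3 B=3 E=775/263 G=1817/793 H=5063/1991] → run G
t=14: vr[A=3 B=3 E=775/263 G=2329/793 H=5063/1991] → run H
t=15: vr[A=3 B=3 E=775/263 G=2329/793] → run G
t=16: vr[A=3 B=3 E=775/263 G=2841/793] → run E
t=17: vr[A=3 B=3 E=1287/263 G=2841/793] → run A
t=18: vr[B=3 E=1287/263 G=2841/793] → run B
t=19: vr[B=4 E=1287/263 G=2841/793] → run G
t=20: vr[B=4 E=1287/263] → run B
t=21: vr[B=5 E=1287/263] → run E
t=22: vr[B=5 E=1799/263] → run B
t=23: vr[E=1799/263] → run E
t=24: vr[E=2311/263] → run E
t=25: vr[E=2823/263] → run E
t=26: vr[E=3335/263] → run E
t=27: vr[E=3847/263] → run E
t=28: (idle)
t=29: (idle)
t=30: (idle)
t=31: (idle)

running at tick 24 = E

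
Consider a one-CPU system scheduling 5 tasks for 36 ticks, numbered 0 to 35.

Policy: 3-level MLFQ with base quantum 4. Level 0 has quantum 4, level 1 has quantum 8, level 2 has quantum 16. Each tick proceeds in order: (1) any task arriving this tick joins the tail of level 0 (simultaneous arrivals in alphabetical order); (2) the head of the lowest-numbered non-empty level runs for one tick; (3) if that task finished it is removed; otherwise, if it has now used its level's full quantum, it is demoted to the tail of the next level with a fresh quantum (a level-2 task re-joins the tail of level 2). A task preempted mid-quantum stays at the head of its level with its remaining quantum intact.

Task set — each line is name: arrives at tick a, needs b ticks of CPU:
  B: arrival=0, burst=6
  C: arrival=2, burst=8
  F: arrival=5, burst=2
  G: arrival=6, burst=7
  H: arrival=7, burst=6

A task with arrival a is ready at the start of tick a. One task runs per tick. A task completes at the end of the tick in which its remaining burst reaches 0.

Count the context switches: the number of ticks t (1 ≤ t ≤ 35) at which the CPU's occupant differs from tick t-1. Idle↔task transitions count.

t=0: L0/L1/L2 = B/-/- → run B
t=1: L0/L1/L2 = B/-/- → run B
t=2: L0/L1/L2 = BC/-/- → run B
t=3: L0/L1/L2 = BC/-/- → run B
t=4: L0/L1/L2 = C/B/- → run C
t=5: L0/L1/L2 = CF/B/- → run C
t=6: L0/L1/L2 = CFG/B/- → run C
t=7: L0/L1/L2 = CFGH/B/- → run C
t=8: L0/L1/L2 = FGH/BC/- → run F
t=9: L0/L1/L2 = FGH/BC/- → run F
t=10: L0/L1/L2 = GH/BC/- → run G
t=11: L0/L1/L2 = GH/BC/- → run G
t=12: L0/L1/L2 = GH/BC/- → run G
t=13: L0/L1/L2 = GH/BC/- → run G
t=14: L0/L1/L2 = H/BCG/- → run H
t=15: L0/L1/L2 = H/BCG/- → run H
t=16: L0/L1/L2 = H/BCG/- → run H
t=17: L0/L1/L2 = H/BCG/- → run H
t=18: L0/L1/L2 = -/BCGH/- → run B
t=19: L0/L1/L2 = -/BCGH/- → run B
t=20: L0/L1/L2 = -/CGH/- → run C
t=21: L0/L1/L2 = -/CGH/- → run C
t=22: L0/L1/L2 = -/CGH/- → run C
t=23: L0/L1/L2 = -/CGH/- → run C
t=24: L0/L1/L2 = -/GH/- → run G
t=25: L0/L1/L2 = -/GH/- → run G
t=26: L0/L1/L2 = -/GH/- → run G
t=27: L0/L1/L2 = -/H/- → run H
t=28: L0/L1/L2 = -/H/- → run H
t=29: (idle)
t=30: (idle)
t=31: (idle)
t=32: (idle)
t=33: (idle)
t=34: (idle)
t=35: (idle)

context switches = 9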